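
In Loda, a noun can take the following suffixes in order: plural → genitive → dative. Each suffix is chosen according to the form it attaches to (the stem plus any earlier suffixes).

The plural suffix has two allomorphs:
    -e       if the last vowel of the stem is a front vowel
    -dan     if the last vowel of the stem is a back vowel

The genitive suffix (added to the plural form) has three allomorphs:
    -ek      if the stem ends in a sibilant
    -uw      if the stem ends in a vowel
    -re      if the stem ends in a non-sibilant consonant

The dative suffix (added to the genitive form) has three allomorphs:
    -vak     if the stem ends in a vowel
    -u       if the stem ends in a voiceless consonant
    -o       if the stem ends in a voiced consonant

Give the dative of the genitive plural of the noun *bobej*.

Since the last vowel of *bobej* is /e/ (a front vowel), it takes -e, giving *bobeje*.
The plural form *bobeje*: final sound = /e/, a vowel → -uw → *bobejeuw*.
Since the final sound of the genitive form *bobejeuw* is /w/ (a voiced consonant), it takes -o, giving *bobejeuwo*.

bobejeuwo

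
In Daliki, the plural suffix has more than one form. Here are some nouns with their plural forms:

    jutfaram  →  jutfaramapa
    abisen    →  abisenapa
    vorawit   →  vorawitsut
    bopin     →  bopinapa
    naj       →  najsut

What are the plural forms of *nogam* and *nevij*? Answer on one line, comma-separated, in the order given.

nogamapa, nevijsut

Looking at the final consonant of each stem: -apa when the stem ends in a nasal (*jutfaram*, *abisen*, *bopin*); -sut when the stem ends in a non-nasal consonant (*vorawit*, *naj*).
The final consonant of *nogam* is /m/, which is a nasal, so the suffix is -apa, giving *nogamapa*.
*nevij* — final consonant /j/ (non-nasal) → -sut → *nevijsut*.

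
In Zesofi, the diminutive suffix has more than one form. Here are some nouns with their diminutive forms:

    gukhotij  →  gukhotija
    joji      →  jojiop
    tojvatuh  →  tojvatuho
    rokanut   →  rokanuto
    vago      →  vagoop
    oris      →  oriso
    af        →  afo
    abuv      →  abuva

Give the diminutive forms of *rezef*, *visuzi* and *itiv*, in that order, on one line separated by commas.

Looking at the final sound of each stem: -o when the stem ends in a voiceless consonant (*tojvatuh*, *rokanut*, *oris*, *af*); -a when the stem ends in a voiced consonant (*gukhotij*, *abuv*); -op when the stem ends in a vowel (*joji*, *vago*).
*rezef*: final sound = /f/, a voiceless consonant → -o → *rezefo*.
*visuzi* — final sound /i/ (a vowel) → -op → *visuziop*.
The final sound of *itiv* is /v/, which is a voiced consonant, so the suffix is -a, giving *itiva*.

rezefo, visuziop, itiva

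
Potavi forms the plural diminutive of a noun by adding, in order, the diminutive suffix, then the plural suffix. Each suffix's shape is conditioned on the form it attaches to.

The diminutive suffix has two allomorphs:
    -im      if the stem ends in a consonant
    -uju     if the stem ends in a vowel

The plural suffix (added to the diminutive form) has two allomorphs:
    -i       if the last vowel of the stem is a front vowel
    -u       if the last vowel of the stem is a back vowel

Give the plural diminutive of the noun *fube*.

The final sound of *fube* is /e/, which is a vowel, so the diminutive suffix is -uju, giving *fubeuju*.
The last vowel of the diminutive form *fubeuju* is /u/, which is a back vowel, so the plural suffix is -u, giving *fubeujuu*.

fubeujuu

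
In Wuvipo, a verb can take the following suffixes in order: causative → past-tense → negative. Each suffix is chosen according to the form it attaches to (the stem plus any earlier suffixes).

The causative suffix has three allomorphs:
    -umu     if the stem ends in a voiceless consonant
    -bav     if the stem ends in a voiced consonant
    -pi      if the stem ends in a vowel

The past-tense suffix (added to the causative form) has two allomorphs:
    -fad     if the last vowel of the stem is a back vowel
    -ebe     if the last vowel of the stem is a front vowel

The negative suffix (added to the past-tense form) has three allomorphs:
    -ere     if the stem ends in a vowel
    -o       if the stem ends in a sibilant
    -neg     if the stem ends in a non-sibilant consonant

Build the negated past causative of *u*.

upiebeere

*u* — final sound /u/ (a vowel) → -pi → *upi*.
Since the last vowel of the causative form *upi* is /i/ (a front vowel), it takes -ebe, giving *upiebe*.
Since the final sound of the past-tense form *upiebe* is /e/ (a vowel), it takes -ere, giving *upiebeere*.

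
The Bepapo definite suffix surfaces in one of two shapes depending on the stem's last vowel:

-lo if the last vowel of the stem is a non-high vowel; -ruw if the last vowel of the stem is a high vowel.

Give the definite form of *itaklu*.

itakluruw

*itaklu* — last vowel /u/ (a high vowel) → -ruw → *itakluruw*.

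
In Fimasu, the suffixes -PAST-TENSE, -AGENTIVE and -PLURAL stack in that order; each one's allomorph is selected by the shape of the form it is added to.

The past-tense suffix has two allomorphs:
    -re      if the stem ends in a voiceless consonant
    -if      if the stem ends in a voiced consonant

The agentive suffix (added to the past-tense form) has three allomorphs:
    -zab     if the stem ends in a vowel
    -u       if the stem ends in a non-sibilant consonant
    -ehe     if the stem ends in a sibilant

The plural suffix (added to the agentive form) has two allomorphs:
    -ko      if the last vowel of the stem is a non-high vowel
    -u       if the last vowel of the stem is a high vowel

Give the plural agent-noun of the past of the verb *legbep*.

legbeprezabko

Since the final consonant of *legbep* is /p/ (voiceless), it takes -re, giving *legbepre*.
The past-tense form *legbepre* — final sound /e/ (a vowel) → -zab → *legbeprezab*.
Since the last vowel of the agentive form *legbeprezab* is /a/ (a non-high vowel), it takes -ko, giving *legbeprezabko*.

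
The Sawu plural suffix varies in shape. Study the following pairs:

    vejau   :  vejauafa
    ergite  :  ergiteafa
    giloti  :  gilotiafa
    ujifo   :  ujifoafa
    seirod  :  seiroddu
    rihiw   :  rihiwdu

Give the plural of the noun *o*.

oafa

Looking at the final sound of each stem: -du when the stem ends in a consonant (*seirod*, *rihiw*); -afa when the stem ends in a vowel (*vejau*, *ergite*, *giloti*, *ujifo*).
*o* — final sound /o/ (a vowel) → -afa → *oafa*.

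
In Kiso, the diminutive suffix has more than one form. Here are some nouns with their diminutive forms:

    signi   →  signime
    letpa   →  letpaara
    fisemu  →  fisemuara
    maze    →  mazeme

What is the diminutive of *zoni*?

zonime

Looking at the last vowel of each stem: -me when the last vowel of the stem is a front vowel (*signi*, *maze*); -ara when the last vowel of the stem is a back vowel (*letpa*, *fisemu*).
*zoni* — last vowel /i/ (a front vowel) → -me → *zonime*.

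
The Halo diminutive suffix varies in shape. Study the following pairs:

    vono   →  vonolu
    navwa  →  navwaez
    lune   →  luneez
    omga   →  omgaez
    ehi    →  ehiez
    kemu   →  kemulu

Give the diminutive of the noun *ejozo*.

ejozolu

The suffix is conditioned by the last vowel: -lu when the last vowel of the stem is a rounded vowel (*vono*, *kemu*); -ez when the last vowel of the stem is an unrounded vowel (*navwa*, *lune*, *omga*, *ehi*).
*ejozo*: last vowel = /o/, a rounded vowel → -lu → *ejozolu*.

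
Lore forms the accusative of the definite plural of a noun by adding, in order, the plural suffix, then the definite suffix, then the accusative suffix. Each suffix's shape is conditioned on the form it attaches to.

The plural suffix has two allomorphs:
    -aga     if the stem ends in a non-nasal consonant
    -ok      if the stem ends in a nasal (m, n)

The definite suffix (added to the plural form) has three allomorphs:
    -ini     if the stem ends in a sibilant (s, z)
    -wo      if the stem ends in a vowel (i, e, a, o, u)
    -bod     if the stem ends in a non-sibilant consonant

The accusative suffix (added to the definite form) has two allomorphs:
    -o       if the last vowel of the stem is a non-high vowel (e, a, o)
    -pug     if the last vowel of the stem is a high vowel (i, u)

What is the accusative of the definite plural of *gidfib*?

The final consonant of *gidfib* is /b/, which is non-nasal, so the plural suffix is -aga, giving *gidfibaga*.
The plural form *gidfibaga*: final sound = /a/, a vowel → -wo → *gidfibagawo*.
The definite form *gidfibagawo* — last vowel /o/ (a non-high vowel) → -o → *gidfibagawoo*.

gidfibagawoo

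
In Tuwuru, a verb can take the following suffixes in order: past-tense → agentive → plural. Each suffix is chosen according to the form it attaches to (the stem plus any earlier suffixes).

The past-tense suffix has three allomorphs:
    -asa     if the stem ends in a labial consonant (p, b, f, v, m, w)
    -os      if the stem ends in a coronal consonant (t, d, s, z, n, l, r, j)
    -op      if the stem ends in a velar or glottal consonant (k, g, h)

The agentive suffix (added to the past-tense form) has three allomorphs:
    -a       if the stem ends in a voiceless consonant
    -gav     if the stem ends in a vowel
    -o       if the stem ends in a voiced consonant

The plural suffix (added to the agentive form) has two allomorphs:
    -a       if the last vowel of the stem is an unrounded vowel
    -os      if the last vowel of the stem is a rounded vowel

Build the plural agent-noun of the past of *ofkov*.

*ofkov*: final consonant = /v/, labial → -asa → *ofkovasa*.
The past-tense form *ofkovasa* — final sound /a/ (a vowel) → -gav → *ofkovasagav*.
The agentive form *ofkovasagav*: last vowel = /a/, an unrounded vowel → -a → *ofkovasagava*.

ofkovasagava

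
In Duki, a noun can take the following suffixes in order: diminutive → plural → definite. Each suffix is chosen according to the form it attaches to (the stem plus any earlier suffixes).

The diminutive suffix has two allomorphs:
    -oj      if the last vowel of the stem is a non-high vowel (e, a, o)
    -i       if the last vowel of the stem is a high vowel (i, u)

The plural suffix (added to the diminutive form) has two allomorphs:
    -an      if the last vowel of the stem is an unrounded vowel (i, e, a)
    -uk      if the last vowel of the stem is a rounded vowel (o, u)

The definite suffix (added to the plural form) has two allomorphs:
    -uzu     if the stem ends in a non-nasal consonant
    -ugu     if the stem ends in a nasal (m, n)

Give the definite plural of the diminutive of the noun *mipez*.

The last vowel of *mipez* is /e/, which is a non-high vowel, so the diminutive suffix is -oj, giving *mipezoj*.
The diminutive form *mipezoj*: last vowel = /o/, a rounded vowel → -uk → *mipezojuk*.
The final consonant of the plural form *mipezojuk* is /k/, which is non-nasal, so the definite suffix is -uzu, giving *mipezojukuzu*.

mipezojukuzu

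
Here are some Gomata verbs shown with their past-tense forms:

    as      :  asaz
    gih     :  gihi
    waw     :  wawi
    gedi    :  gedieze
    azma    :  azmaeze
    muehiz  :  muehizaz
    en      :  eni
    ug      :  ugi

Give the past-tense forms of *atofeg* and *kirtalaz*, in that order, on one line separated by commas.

The alternation tracks the final sound of the stem — -az when the stem ends in a sibilant (*as*, *muehiz*); -i when the stem ends in a non-sibilant consonant (*gih*, *waw*, *en*, *ug*); -eze when the stem ends in a vowel (*gedi*, *azma*).
The final sound of *atofeg* is /g/, which is a non-sibilant consonant, so the suffix is -i, giving *atofegi*.
*kirtalaz*: final sound = /z/, a sibilant → -az → *kirtalazaz*.

atofegi, kirtalazaz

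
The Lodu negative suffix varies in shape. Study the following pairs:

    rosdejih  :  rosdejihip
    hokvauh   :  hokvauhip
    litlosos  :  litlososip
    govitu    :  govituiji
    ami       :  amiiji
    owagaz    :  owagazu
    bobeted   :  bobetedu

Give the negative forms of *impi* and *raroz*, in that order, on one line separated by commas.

impiiji, rarozu

The pattern is voicing of the final sound: -ip when the stem ends in a voiceless consonant (*rosdejih*, *hokvauh*, *litlosos*); -u when the stem ends in a voiced consonant (*owagaz*, *bobeted*); -iji when the stem ends in a vowel (*govitu*, *ami*).
Since the final sound of *impi* is /i/ (a vowel), it takes -iji, giving *impiiji*.
Since the final sound of *raroz* is /z/ (a voiced consonant), it takes -u, giving *rarozu*.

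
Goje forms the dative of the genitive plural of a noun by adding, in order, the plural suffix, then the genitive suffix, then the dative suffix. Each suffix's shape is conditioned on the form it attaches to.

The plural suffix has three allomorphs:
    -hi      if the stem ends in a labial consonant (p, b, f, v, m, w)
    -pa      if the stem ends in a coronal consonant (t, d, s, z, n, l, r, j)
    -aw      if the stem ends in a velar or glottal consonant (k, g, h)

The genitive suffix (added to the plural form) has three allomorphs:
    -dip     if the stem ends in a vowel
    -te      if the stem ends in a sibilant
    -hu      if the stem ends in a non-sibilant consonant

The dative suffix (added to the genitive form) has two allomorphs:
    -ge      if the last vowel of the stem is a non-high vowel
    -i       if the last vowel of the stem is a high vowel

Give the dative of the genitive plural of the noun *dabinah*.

*dabinah* — final consonant /h/ (velar/glottal) → -aw → *dabinahaw*.
The plural form *dabinahaw*: final sound = /w/, a non-sibilant consonant → -hu → *dabinahawhu*.
The genitive form *dabinahawhu*: last vowel = /u/, a high vowel → -i → *dabinahawhui*.

dabinahawhui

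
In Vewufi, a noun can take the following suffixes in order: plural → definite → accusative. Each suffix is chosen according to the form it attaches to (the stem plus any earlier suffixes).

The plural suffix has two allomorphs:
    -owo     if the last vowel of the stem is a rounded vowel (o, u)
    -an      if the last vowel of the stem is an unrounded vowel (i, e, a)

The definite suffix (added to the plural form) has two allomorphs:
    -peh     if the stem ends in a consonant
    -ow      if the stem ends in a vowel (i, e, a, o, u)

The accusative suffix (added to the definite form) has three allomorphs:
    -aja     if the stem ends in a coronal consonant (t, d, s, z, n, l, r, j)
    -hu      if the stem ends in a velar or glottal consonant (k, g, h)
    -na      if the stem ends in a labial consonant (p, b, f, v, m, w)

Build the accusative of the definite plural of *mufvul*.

mufvulowoowna

*mufvul* — last vowel /u/ (a rounded vowel) → -owo → *mufvulowo*.
The plural form *mufvulowo* — final sound /o/ (a vowel) → -ow → *mufvulowoow*.
The definite form *mufvulowoow* — final consonant /w/ (labial) → -na → *mufvulowoowna*.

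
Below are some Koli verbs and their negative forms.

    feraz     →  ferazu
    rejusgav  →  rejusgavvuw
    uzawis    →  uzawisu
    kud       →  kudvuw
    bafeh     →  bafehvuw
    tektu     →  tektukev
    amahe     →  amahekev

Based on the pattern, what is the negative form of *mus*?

musu

The alternation tracks the final sound of the stem — -u when the stem ends in a sibilant (*feraz*, *uzawis*); -vuw when the stem ends in a non-sibilant consonant (*rejusgav*, *kud*, *bafeh*); -kev when the stem ends in a vowel (*tektu*, *amahe*).
The final sound of *mus* is /s/, which is a sibilant, so the suffix is -u, giving *musu*.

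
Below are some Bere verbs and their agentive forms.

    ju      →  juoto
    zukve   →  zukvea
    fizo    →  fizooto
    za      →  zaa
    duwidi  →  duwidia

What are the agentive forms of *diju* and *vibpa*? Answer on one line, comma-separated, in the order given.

Looking at the last vowel of each stem: -oto when the last vowel of the stem is a rounded vowel (*ju*, *fizo*); -a when the last vowel of the stem is an unrounded vowel (*zukve*, *za*, *duwidi*).
*diju*: last vowel = /u/, a rounded vowel → -oto → *dijuoto*.
Since the last vowel of *vibpa* is /a/ (an unrounded vowel), it takes -a, giving *vibpaa*.

dijuoto, vibpaa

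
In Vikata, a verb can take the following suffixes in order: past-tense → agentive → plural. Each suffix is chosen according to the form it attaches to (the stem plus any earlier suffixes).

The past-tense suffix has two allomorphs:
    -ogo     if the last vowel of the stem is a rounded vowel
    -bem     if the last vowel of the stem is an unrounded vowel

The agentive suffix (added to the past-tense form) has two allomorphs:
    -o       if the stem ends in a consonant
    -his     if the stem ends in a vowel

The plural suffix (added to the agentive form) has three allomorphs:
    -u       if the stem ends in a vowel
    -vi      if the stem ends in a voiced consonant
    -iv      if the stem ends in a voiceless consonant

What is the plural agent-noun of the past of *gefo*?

The last vowel of *gefo* is /o/, which is a rounded vowel, so the past-tense suffix is -ogo, giving *gefoogo*.
The final sound of the past-tense form *gefoogo* is /o/, which is a vowel, so the agentive suffix is -his, giving *gefoogohis*.
The agentive form *gefoogohis* — final sound /s/ (a voiceless consonant) → -iv → *gefoogohisiv*.

gefoogohisiv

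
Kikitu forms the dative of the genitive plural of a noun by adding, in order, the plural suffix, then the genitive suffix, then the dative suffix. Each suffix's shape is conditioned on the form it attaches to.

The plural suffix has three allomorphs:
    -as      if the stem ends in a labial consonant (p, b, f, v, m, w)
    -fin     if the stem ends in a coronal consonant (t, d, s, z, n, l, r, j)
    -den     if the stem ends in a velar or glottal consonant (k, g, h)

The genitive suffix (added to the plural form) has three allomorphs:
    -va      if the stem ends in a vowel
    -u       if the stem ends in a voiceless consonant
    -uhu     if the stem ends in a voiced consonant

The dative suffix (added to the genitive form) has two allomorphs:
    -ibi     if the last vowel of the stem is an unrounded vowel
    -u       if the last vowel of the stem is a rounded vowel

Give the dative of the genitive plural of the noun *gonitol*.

gonitolfinuhuu

*gonitol*: final consonant = /l/, coronal → -fin → *gonitolfin*.
Since the final sound of the plural form *gonitolfin* is /n/ (a voiced consonant), it takes -uhu, giving *gonitolfinuhu*.
Since the last vowel of the genitive form *gonitolfinuhu* is /u/ (a rounded vowel), it takes -u, giving *gonitolfinuhuu*.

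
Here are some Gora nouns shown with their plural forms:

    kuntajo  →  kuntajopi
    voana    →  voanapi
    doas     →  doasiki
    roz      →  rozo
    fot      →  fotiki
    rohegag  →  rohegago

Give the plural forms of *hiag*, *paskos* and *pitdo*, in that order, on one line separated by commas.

The pattern is voicing of the final sound: -iki when the stem ends in a voiceless consonant (*doas*, *fot*); -o when the stem ends in a voiced consonant (*roz*, *rohegag*); -pi when the stem ends in a vowel (*kuntajo*, *voana*).
The final sound of *hiag* is /g/, which is a voiced consonant, so the suffix is -o, giving *hiago*.
*paskos*: final sound = /s/, a voiceless consonant → -iki → *paskosiki*.
*pitdo*: final sound = /o/, a vowel → -pi → *pitdopi*.

hiago, paskosiki, pitdopi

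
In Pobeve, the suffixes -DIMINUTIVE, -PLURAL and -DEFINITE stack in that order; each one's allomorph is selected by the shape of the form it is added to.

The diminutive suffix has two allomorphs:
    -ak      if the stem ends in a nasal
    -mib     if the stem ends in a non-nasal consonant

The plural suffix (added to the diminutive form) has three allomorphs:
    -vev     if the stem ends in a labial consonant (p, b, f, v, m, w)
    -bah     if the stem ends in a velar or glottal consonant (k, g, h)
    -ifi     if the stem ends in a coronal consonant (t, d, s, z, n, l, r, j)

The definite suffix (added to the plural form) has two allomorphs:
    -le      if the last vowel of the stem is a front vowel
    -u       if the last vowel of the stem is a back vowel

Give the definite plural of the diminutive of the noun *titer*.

*titer* — final consonant /r/ (non-nasal) → -mib → *titermib*.
The diminutive form *titermib* — final consonant /b/ (labial) → -vev → *titermibvev*.
The plural form *titermibvev*: last vowel = /e/, a front vowel → -le → *titermibvevle*.

titermibvevle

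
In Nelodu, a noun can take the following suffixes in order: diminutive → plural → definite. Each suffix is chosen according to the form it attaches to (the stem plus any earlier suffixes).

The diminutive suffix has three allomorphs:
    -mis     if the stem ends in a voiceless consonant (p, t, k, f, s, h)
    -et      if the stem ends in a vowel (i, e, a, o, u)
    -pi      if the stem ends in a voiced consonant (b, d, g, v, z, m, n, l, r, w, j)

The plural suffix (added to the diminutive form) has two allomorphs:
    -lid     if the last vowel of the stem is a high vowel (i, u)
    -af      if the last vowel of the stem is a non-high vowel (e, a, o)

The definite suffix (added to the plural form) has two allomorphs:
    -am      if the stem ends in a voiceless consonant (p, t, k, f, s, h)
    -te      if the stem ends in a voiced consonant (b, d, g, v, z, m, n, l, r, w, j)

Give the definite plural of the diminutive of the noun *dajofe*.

The final sound of *dajofe* is /e/, which is a vowel, so the diminutive suffix is -et, giving *dajofeet*.
The diminutive form *dajofeet* — last vowel /e/ (a non-high vowel) → -af → *dajofeetaf*.
The plural form *dajofeetaf*: final consonant = /f/, voiceless → -am → *dajofeetafam*.

dajofeetafam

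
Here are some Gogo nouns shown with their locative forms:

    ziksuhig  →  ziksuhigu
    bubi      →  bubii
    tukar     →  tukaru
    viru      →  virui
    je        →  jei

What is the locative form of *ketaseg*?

The pattern is consonant vs. vowel: -u when the stem ends in a consonant (*ziksuhig*, *tukar*); -i when the stem ends in a vowel (*bubi*, *viru*, *je*).
*ketaseg*: final sound = /g/, a consonant → -u → *ketasegu*.

ketasegu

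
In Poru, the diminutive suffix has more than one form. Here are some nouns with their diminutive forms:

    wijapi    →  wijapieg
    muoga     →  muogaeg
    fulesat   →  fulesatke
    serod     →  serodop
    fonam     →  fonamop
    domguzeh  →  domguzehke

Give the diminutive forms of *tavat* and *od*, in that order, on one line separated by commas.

tavatke, odop

The alternation tracks the final sound of the stem — -ke when the stem ends in a voiceless consonant (*fulesat*, *domguzeh*); -op when the stem ends in a voiced consonant (*serod*, *fonam*); -eg when the stem ends in a vowel (*wijapi*, *muoga*).
*tavat* — final sound /t/ (a voiceless consonant) → -ke → *tavatke*.
*od*: final sound = /d/, a voiced consonant → -op → *odop*.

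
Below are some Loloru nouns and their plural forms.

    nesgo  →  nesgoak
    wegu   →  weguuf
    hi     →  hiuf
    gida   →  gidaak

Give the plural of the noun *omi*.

The alternation tracks the last vowel of the stem — -uf when the last vowel of the stem is a high vowel (*wegu*, *hi*); -ak when the last vowel of the stem is a non-high vowel (*nesgo*, *gida*).
*omi*: last vowel = /i/, a high vowel → -uf → *omiuf*.

omiuf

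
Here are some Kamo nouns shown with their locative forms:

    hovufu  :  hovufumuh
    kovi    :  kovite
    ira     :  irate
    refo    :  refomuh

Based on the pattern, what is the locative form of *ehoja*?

The pattern is rounding harmony: -muh when the last vowel of the stem is a rounded vowel (*hovufu*, *refo*); -te when the last vowel of the stem is an unrounded vowel (*kovi*, *ira*).
*ehoja*: last vowel = /a/, an unrounded vowel → -te → *ehojate*.

ehojate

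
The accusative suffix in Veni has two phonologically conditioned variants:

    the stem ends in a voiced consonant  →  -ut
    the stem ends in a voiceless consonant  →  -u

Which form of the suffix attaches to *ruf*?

-u

*ruf*: final consonant = /f/, voiceless → -u.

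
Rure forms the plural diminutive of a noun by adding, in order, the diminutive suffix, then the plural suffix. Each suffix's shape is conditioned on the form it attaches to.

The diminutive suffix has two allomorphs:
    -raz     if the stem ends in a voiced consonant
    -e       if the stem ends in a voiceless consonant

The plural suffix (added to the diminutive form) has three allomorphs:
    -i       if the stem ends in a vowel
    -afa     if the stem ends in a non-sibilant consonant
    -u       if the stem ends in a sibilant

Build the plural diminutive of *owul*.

owulrazu

*owul*: final consonant = /l/, voiced → -raz → *owulraz*.
The diminutive form *owulraz*: final sound = /z/, a sibilant → -u → *owulrazu*.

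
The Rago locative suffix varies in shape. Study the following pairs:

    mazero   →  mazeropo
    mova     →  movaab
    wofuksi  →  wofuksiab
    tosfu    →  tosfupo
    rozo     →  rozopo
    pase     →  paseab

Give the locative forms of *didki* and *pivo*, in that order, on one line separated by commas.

The pattern is rounding harmony: -po when the last vowel of the stem is a rounded vowel (*mazero*, *tosfu*, *rozo*); -ab when the last vowel of the stem is an unrounded vowel (*mova*, *wofuksi*, *pase*).
The last vowel of *didki* is /i/, which is an unrounded vowel, so the suffix is -ab, giving *didkiab*.
Since the last vowel of *pivo* is /o/ (a rounded vowel), it takes -po, giving *pivopo*.

didkiab, pivopo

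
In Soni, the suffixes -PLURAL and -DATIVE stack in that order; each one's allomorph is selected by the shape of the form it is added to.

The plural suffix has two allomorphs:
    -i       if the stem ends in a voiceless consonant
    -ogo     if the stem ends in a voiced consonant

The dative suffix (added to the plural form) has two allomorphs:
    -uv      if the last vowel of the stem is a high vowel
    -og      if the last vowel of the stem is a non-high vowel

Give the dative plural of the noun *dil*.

dilogoog

Since the final consonant of *dil* is /l/ (voiced), it takes -ogo, giving *dilogo*.
The plural form *dilogo*: last vowel = /o/, a non-high vowel → -og → *dilogoog*.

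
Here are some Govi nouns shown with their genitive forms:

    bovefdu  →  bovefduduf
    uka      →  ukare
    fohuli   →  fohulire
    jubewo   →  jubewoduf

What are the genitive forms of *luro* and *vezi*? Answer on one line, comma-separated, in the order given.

Looking at the last vowel of each stem: -duf when the last vowel of the stem is a rounded vowel (*bovefdu*, *jubewo*); -re when the last vowel of the stem is an unrounded vowel (*uka*, *fohuli*).
*luro*: last vowel = /o/, a rounded vowel → -duf → *luroduf*.
Since the last vowel of *vezi* is /i/ (an unrounded vowel), it takes -re, giving *vezire*.

luroduf, vezire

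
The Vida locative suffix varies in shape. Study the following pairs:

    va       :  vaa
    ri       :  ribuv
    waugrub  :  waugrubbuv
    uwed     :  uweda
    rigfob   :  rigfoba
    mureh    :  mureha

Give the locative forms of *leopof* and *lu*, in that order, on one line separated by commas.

leopofa, lubuv

The alternation tracks the last vowel of the stem — -buv when the last vowel of the stem is a high vowel (*ri*, *waugrub*); -a when the last vowel of the stem is a non-high vowel (*va*, *uwed*, *rigfob*, *mureh*).
Since the last vowel of *leopof* is /o/ (a non-high vowel), it takes -a, giving *leopofa*.
The last vowel of *lu* is /u/, which is a high vowel, so the suffix is -buv, giving *lubuv*.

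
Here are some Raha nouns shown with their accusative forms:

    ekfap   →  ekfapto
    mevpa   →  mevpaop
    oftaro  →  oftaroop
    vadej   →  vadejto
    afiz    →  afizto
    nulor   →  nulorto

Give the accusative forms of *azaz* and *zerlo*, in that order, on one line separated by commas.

The pattern is consonant vs. vowel: -to when the stem ends in a consonant (*ekfap*, *vadej*, *afiz*, *nulor*); -op when the stem ends in a vowel (*mevpa*, *oftaro*).
*azaz* — final sound /z/ (a consonant) → -to → *azazto*.
*zerlo*: final sound = /o/, a vowel → -op → *zerloop*.

azazto, zerloop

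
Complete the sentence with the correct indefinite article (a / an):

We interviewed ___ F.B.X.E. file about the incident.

The indefinite article is chosen by the initial *sound* of the following word, not its spelling.
The initialism *F.B.X.E.* is read letter by letter; the first letter, F, is pronounced /ɛf/, which begins with a vowel sound.
So the article is *an*: We interviewed an F.B.X.E. file about the incident.

an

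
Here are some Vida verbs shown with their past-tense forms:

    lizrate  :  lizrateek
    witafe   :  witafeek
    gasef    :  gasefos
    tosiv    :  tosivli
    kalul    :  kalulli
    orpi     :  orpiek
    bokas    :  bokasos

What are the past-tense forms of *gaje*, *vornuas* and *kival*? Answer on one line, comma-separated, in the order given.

The alternation tracks the final sound of the stem — -os when the stem ends in a voiceless consonant (*gasef*, *bokas*); -li when the stem ends in a voiced consonant (*tosiv*, *kalul*); -ek when the stem ends in a vowel (*lizrate*, *witafe*, *orpi*).
Since the final sound of *gaje* is /e/ (a vowel), it takes -ek, giving *gajeek*.
The final sound of *vornuas* is /s/, which is a voiceless consonant, so the suffix is -os, giving *vornuasos*.
Since the final sound of *kival* is /l/ (a voiced consonant), it takes -li, giving *kivalli*.

gajeek, vornuasos, kivalli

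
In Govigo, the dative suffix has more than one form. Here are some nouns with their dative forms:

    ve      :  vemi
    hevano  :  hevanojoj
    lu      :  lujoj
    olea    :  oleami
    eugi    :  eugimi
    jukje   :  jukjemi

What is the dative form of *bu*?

bujoj

The alternation tracks the last vowel of the stem — -joj when the last vowel of the stem is a rounded vowel (*hevano*, *lu*); -mi when the last vowel of the stem is an unrounded vowel (*ve*, *olea*, *eugi*, *jukje*).
*bu* — last vowel /u/ (a rounded vowel) → -joj → *bujoj*.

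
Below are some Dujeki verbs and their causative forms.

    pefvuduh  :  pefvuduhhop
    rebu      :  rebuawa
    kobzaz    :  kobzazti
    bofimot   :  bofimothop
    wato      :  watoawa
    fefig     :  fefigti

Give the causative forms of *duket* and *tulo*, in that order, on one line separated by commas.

The alternation tracks the final sound of the stem — -hop when the stem ends in a voiceless consonant (*pefvuduh*, *bofimot*); -ti when the stem ends in a voiced consonant (*kobzaz*, *fefig*); -awa when the stem ends in a vowel (*rebu*, *wato*).
Since the final sound of *duket* is /t/ (a voiceless consonant), it takes -hop, giving *dukethop*.
Since the final sound of *tulo* is /o/ (a vowel), it takes -awa, giving *tuloawa*.

dukethop, tuloawa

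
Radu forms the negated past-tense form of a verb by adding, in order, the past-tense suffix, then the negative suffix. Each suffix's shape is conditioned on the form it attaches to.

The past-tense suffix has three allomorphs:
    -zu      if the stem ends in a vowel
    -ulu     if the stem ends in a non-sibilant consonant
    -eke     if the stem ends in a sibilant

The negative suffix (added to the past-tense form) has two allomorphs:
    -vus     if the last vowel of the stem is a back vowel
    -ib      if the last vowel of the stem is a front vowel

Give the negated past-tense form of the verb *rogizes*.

rogizesekeib

*rogizes*: final sound = /s/, a sibilant → -eke → *rogizeseke*.
Since the last vowel of the past-tense form *rogizeseke* is /e/ (a front vowel), it takes -ib, giving *rogizesekeib*.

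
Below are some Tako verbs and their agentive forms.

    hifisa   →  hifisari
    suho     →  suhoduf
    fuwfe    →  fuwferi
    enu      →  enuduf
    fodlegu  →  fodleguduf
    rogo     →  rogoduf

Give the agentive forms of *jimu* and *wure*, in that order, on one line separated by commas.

jimuduf, wureri

The pattern is rounding harmony: -duf when the last vowel of the stem is a rounded vowel (*suho*, *enu*, *fodlegu*, *rogo*); -ri when the last vowel of the stem is an unrounded vowel (*hifisa*, *fuwfe*).
The last vowel of *jimu* is /u/, which is a rounded vowel, so the suffix is -duf, giving *jimuduf*.
*wure* — last vowel /e/ (an unrounded vowel) → -ri → *wureri*.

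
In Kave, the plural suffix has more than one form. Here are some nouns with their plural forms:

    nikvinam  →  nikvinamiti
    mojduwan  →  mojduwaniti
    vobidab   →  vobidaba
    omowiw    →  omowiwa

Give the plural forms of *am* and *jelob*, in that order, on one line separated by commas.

amiti, jeloba

The pattern is nasality of the final consonant: -iti when the stem ends in a nasal (*nikvinam*, *mojduwan*); -a when the stem ends in a non-nasal consonant (*vobidab*, *omowiw*).
The final consonant of *am* is /m/, which is a nasal, so the suffix is -iti, giving *amiti*.
*jelob*: final consonant = /b/, non-nasal → -a → *jeloba*.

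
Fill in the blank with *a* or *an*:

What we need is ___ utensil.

a

The indefinite article is chosen by the initial *sound* of the following word, not its spelling.
*utensil* begins with the sound /juː/ (u pronounced /juː/) — a consonant sound.
So the article is *a*: What we need is a utensil.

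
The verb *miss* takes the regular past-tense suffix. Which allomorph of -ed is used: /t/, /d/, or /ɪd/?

/t/

The stem *miss* ends in a voiceless consonant other than /t/.
The -ed suffix is realized as /ɪd/ after /t, d/; as /t/ after other voiceless consonants; and as /d/ after other voiced sounds.
So -ed on *miss* is pronounced /t/.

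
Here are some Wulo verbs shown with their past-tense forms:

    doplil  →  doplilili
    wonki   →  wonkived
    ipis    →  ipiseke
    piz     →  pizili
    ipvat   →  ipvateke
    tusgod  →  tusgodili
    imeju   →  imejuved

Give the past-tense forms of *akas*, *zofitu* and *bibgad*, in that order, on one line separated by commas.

Looking at the final sound of each stem: -eke when the stem ends in a voiceless consonant (*ipis*, *ipvat*); -ili when the stem ends in a voiced consonant (*doplil*, *piz*, *tusgod*); -ved when the stem ends in a vowel (*wonki*, *imeju*).
*akas* — final sound /s/ (a voiceless consonant) → -eke → *akaseke*.
*zofitu* — final sound /u/ (a vowel) → -ved → *zofituved*.
The final sound of *bibgad* is /d/, which is a voiced consonant, so the suffix is -ili, giving *bibgadili*.

akaseke, zofituved, bibgadili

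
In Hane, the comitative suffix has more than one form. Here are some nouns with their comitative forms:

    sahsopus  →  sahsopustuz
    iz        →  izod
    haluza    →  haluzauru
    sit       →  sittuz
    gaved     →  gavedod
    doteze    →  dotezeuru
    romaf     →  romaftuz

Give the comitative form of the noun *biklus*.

biklustuz

The suffix is conditioned by the final sound: -tuz when the stem ends in a voiceless consonant (*sahsopus*, *sit*, *romaf*); -od when the stem ends in a voiced consonant (*iz*, *gaved*); -uru when the stem ends in a vowel (*haluza*, *doteze*).
*biklus*: final sound = /s/, a voiceless consonant → -tuz → *biklustuz*.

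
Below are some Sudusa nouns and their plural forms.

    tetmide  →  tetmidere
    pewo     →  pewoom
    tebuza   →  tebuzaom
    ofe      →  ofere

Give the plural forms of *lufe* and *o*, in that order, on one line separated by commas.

lufere, oom

Looking at the last vowel of each stem: -re when the last vowel of the stem is a front vowel (*tetmide*, *ofe*); -om when the last vowel of the stem is a back vowel (*pewo*, *tebuza*).
The last vowel of *lufe* is /e/, which is a front vowel, so the suffix is -re, giving *lufere*.
Since the last vowel of *o* is /o/ (a back vowel), it takes -om, giving *oom*.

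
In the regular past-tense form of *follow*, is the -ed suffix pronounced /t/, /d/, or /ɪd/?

The stem *follow* ends in a voiced sound other than /d/.
The -ed suffix is realized as /ɪd/ after /t, d/; as /t/ after other voiceless consonants; and as /d/ after other voiced sounds.
So -ed on *follow* is pronounced /d/.

/d/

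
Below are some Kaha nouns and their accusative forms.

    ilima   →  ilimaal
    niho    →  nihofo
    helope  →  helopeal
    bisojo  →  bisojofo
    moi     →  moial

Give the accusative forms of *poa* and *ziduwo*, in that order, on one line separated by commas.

poaal, ziduwofo

The alternation tracks the last vowel of the stem — -fo when the last vowel of the stem is a rounded vowel (*niho*, *bisojo*); -al when the last vowel of the stem is an unrounded vowel (*ilima*, *helope*, *moi*).
*poa*: last vowel = /a/, an unrounded vowel → -al → *poaal*.
Since the last vowel of *ziduwo* is /o/ (a rounded vowel), it takes -fo, giving *ziduwofo*.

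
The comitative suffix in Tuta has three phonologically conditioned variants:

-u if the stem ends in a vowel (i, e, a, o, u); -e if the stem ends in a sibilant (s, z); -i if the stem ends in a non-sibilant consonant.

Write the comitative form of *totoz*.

totoze

The final sound of *totoz* is /z/, which is a sibilant, so the suffix is -e, giving *totoze*.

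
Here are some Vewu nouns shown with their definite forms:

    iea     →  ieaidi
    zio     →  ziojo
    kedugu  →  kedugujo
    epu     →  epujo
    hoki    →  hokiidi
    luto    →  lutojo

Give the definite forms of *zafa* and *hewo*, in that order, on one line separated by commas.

zafaidi, hewojo

The pattern is rounding harmony: -jo when the last vowel of the stem is a rounded vowel (*zio*, *kedugu*, *epu*, *luto*); -idi when the last vowel of the stem is an unrounded vowel (*iea*, *hoki*).
*zafa*: last vowel = /a/, an unrounded vowel → -idi → *zafaidi*.
Since the last vowel of *hewo* is /o/ (a rounded vowel), it takes -jo, giving *hewojo*.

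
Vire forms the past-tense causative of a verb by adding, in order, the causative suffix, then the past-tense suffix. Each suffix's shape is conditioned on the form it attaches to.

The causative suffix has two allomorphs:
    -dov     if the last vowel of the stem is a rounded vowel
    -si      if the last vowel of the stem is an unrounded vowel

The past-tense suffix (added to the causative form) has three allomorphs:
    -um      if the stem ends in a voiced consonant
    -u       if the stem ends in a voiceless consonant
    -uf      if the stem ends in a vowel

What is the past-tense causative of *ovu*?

The last vowel of *ovu* is /u/, which is a rounded vowel, so the causative suffix is -dov, giving *ovudov*.
The causative form *ovudov* — final sound /v/ (a voiced consonant) → -um → *ovudovum*.

ovudovum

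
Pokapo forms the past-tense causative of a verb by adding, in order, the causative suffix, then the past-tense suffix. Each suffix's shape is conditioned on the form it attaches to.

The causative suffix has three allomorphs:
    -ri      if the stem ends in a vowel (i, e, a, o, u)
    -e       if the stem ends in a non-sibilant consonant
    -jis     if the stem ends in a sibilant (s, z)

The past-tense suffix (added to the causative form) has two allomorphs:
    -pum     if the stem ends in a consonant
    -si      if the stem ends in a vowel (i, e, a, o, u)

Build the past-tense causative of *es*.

esjispum

*es*: final sound = /s/, a sibilant → -jis → *esjis*.
The causative form *esjis*: final sound = /s/, a consonant → -pum → *esjispum*.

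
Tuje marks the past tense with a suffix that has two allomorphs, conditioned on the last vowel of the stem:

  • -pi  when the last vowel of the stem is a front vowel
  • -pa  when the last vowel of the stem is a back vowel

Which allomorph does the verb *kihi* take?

*kihi* — last vowel /i/ (a front vowel) → -pi.

-pi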